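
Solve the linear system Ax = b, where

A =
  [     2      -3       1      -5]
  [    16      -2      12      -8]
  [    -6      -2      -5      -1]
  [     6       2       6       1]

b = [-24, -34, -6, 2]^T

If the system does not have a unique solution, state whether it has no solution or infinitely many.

no solution

Row-reduce:
R1 ← R1 / (2).
R2 ← R2 − 16·R1.
R3 ← R3 + 6·R1.
R4 ← R4 − 6·R1.
R2 ← R2 / (22).
R1 ← R1 + 3/2·R2.
R3 ← R3 + 11·R2.
R4 ← R4 − 11·R2.
Swap R3 and R4.
R1 ← R1 − 17/22·R3.
R2 ← R2 − 2/11·R3.
Row 4 reduces to 0 = 1, a contradiction. The system is inconsistent.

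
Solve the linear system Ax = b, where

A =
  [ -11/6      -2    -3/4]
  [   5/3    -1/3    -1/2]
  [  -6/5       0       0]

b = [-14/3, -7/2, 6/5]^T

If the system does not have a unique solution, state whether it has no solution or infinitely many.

Row-reduce the augmented matrix:
R1 ← R1 / (-11/6).
R2 ← R2 − 5/3·R1.
R3 ← R3 + 6/5·R1.
R2 ← R2 / (-71/33).
R1 ← R1 − 12/11·R2.
R3 ← R3 − 72/55·R2.
R3 ← R3 / (-81/355).
R1 ← R1 + 27/142·R3.
R2 ← R2 − 39/71·R3.
Reading off the reduced rows gives x_1 = -1, x_2 = 5/2, x_3 = 2.

x_1 = -1, x_2 = 5/2, x_3 = 2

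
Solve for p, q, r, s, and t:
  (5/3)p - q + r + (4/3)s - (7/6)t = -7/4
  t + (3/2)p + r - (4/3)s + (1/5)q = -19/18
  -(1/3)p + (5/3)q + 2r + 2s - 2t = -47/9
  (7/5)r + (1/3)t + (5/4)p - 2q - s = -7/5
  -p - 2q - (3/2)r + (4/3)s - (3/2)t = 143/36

p = 2/3, q = 0, r = -8/3, s = -7/3, t = -5/2

Row-reduce the augmented matrix:
R1 ← R1 / (5/3).
R2 ← R2 − 3/2·R1.
R3 ← R3 + 1/3·R1.
R4 ← R4 − 5/4·R1.
R5 ← R5 + 1·R1.
R2 ← R2 / (11/10).
R1 ← R1 + 3/5·R2.
R3 ← R3 − 22/15·R2.
R4 ← R4 + 5/4·R2.
R5 ← R5 + 13/5·R2.
R3 ← R3 / (31/15).
R1 ← R1 − 36/55·R3.
R2 ← R2 − 1/11·R3.
R4 ← R4 − 42/55·R3.
R5 ← R5 + 73/110·R3.
R4 ← R4 / (-35623/5115).
R1 ← R1 + 808/341·R4.
R2 ← R2 + 870/341·R4.
R3 ← R3 − 254/93·R4.
R5 ← R5 + 2089/1023·R4.
R5 ← R5 / (-56090/106869).
R1 ← R1 − 5811/35623·R5.
R2 ← R2 − 8105/71246·R5.
R3 ← R3 + 31645/106869·R5.
R4 ← R4 + 109933/142492·R5.
Reading off the reduced rows gives p = 2/3, q = 0, r = -8/3, s = -7/3, t = -5/2.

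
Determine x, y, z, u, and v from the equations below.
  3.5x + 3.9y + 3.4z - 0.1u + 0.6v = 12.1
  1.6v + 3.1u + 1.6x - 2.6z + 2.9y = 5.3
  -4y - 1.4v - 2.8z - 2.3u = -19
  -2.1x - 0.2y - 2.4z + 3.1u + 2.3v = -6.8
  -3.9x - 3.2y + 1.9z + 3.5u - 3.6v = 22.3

Row-reduce the augmented matrix:
R1 ← R1 / (7/2).
R2 ← R2 − 8/5·R1.
R4 ← R4 + 21/10·R1.
R5 ← R5 + 39/10·R1.
R2 ← R2 / (391/350).
R1 ← R1 − 39/35·R2.
R3 ← R3 + 4·R2.
R4 ← R4 − 107/50·R2.
R5 ← R5 − 401/350·R2.
R3 ← R3 / (-34554/1955).
R1 ← R1 − 2000/391·R3.
R2 ← R2 + 1454/391·R3.
R4 ← R4 − 14854/1955·R3.
R5 ← R5 − 38901/3910·R3.
R4 ← R4 / (74917/86385).
R1 ← R1 + 9886/17277·R4.
R2 ← R2 − 32135/34554·R4.
R3 ← R3 + 35047/69108·R4.
R5 ← R5 − 1199699/230360·R4.
R5 ← R5 / (-14108615/1198672).
R1 ← R1 − 63411/74917·R5.
R2 ← R2 + 356437/299668·R5.
R3 ← R3 − 432957/599336·R5.
R4 ← R4 − 269379/149834·R5.
Reading off the reduced rows gives x = -2, y = 5, z = 1, u = 2, v = -6.

x = -2, y = 5, z = 1, u = 2, v = -6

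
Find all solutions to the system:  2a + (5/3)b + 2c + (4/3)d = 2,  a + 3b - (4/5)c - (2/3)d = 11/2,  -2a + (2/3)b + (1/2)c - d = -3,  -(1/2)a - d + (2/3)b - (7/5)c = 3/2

no solution

Row-reduce:
R1 ← R1 / (2).
R2 ← R2 − 1·R1.
R3 ← R3 + 2·R1.
R4 ← R4 + 1/2·R1.
R2 ← R2 / (13/6).
R1 ← R1 − 5/6·R2.
R3 ← R3 − 7/3·R2.
R4 ← R4 − 13/12·R2.
R3 ← R3 / (577/130).
R1 ← R1 − 22/13·R3.
R2 ← R2 + 54/65·R3.
Row 4 reduces to 0 = -1/4, a contradiction. The system is inconsistent.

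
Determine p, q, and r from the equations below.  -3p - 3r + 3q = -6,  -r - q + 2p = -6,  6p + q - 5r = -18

p = 0, q = 2, r = 4

Row-reduce the augmented matrix:
R1 ← R1 / (-3).
R2 ← R2 − 2·R1.
R3 ← R3 − 6·R1.
R1 ← R1 + 1·R2.
R3 ← R3 − 7·R2.
R3 ← R3 / (10).
R1 ← R1 + 2·R3.
R2 ← R2 + 3·R3.
Reading off the reduced rows gives p = 0, q = 2, r = 4.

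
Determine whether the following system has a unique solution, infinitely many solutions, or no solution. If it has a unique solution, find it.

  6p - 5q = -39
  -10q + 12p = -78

infinitely many solutions

Row-reduce:
R1 ← R1 / (6).
R2 ← R2 − 12·R1.
Rank is 1 with 2 unknowns, leaving q free.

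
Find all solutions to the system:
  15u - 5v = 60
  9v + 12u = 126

Row-reduce the augmented matrix:
R1 ← R1 / (15).
R2 ← R2 − 12·R1.
R2 ← R2 / (13).
R1 ← R1 + 1/3·R2.
Reading off the reduced rows gives u = 6, v = 6.

u = 6, v = 6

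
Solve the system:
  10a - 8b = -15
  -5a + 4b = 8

Row-reduce:
R1 ← R1 / (10).
R2 ← R2 + 5·R1.
Row 2 reduces to 0 = 1/2, a contradiction. The system is inconsistent.

no solution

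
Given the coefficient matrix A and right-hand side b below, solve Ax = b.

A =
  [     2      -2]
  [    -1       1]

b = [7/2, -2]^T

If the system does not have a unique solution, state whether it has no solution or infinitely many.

Row-reduce:
R1 ← R1 / (2).
R2 ← R2 + 1·R1.
Row 2 reduces to 0 = -1/4, a contradiction. The system is inconsistent.

no solution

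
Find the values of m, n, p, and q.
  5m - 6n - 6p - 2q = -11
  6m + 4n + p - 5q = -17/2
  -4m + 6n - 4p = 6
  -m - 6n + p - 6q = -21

m = 0, n = 1, p = 0, q = 5/2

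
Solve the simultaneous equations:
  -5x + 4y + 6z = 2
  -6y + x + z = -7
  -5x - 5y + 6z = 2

Row-reduce the augmented matrix:
R1 ← R1 / (-5).
R2 ← R2 − 1·R1.
R3 ← R3 + 5·R1.
R2 ← R2 / (-26/5).
R1 ← R1 + 4/5·R2.
R3 ← R3 + 9·R2.
R3 ← R3 / (-99/26).
R1 ← R1 + 20/13·R3.
R2 ← R2 + 11/26·R3.
Reading off the reduced rows gives x = -4, y = 0, z = -3.

x = -4, y = 0, z = -3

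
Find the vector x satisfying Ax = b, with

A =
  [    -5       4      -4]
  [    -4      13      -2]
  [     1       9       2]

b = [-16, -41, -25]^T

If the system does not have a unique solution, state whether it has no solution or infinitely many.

infinitely many solutions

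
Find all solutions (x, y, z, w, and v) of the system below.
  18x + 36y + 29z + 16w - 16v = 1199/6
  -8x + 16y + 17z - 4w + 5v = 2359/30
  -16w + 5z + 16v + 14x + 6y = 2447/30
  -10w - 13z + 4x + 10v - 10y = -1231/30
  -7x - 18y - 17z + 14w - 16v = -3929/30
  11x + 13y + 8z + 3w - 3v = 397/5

x = 11/5, y = 3, z = 5/2, w = -3/5, v = 2/3

Row-reduce the augmented matrix:
R1 ← R1 / (18).
R2 ← R2 + 8·R1.
R3 ← R3 − 14·R1.
R4 ← R4 − 4·R1.
R5 ← R5 + 7·R1.
R6 ← R6 − 11·R1.
R2 ← R2 / (32).
R1 ← R1 − 2·R2.
R3 ← R3 + 22·R2.
R4 ← R4 + 18·R2.
R5 ← R5 + 4·R2.
R6 ← R6 + 9·R2.
R3 ← R3 / (431/144).
R1 ← R1 + 37/144·R3.
R2 ← R2 − 269/288·R3.
R4 ← R4 + 379/144·R3.
R5 ← R5 + 143/72·R3.
R6 ← R6 + 379/288·R3.
R4 ← R4 / (-15058/431).
R1 ← R1 + 674/431·R4.
R2 ← R2 − 3580/431·R4.
R3 ← R3 + 3788/431·R4.
R5 ← R5 − 1360/431·R4.
R6 ← R6 + 7529/431·R4.
R5 ← R5 / (-19777/15058).
R1 ← R1 + 839/15058·R5.
R2 ← R2 − 709/7529·R5.
R3 ← R3 + 481/7529·R5.
R4 ← R4 + 15561/15058·R5.
R6 reduces to 0 = 0, so the extra equation is consistent.
Reading off the reduced rows gives x = 11/5, y = 3, z = 5/2, w = -3/5, v = 2/3.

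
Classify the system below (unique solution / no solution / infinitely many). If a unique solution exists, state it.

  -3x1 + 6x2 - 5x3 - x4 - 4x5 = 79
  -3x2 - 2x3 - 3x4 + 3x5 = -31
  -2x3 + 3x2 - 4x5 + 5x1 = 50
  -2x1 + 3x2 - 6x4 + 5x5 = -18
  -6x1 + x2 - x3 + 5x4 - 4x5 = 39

Row-reduce the augmented matrix:
R1 ← R1 / (-3).
R3 ← R3 − 5·R1.
R4 ← R4 + 2·R1.
R5 ← R5 + 6·R1.
R2 ← R2 / (-3).
R1 ← R1 + 2·R2.
R3 ← R3 − 13·R2.
R4 ← R4 + 1·R2.
R5 ← R5 + 11·R2.
R3 ← R3 / (-19).
R1 ← R1 − 3·R3.
R2 ← R2 − 2/3·R3.
R4 ← R4 − 4·R3.
R5 ← R5 − 49/3·R3.
R4 ← R4 / (-141/19).
R1 ← R1 − 1/57·R4.
R2 ← R2 − 83/171·R4.
R3 ← R3 − 44/57·R4.
R5 ← R5 − 922/171·R4.
R5 ← R5 / (262/1269).
R1 ← R1 + 119/423·R5.
R2 ← R2 + 571/1269·R5.
R3 ← R3 − 263/423·R5.
R4 ← R4 + 136/141·R5.
Reading off the reduced rows gives x1 = 0, x2 = 6, x3 = -4, x4 = 1, x5 = -6.

x1 = 0, x2 = 6, x3 = -4, x4 = 1, x5 = -6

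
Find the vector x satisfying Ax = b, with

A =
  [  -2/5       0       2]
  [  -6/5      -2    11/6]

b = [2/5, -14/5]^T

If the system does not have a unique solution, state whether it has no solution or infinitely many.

infinitely many solutions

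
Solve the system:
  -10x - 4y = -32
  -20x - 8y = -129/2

Row-reduce:
R1 ← R1 / (-10).
R2 ← R2 + 20·R1.
Row 2 reduces to 0 = -1/2, a contradiction. The system is inconsistent.

no solution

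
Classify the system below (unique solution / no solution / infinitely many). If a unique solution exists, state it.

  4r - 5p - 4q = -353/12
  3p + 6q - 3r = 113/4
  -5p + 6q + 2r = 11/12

p = 7/4, q = 5/2, r = -8/3

Row-reduce the augmented matrix:
R1 ← R1 / (-5).
R2 ← R2 − 3·R1.
R3 ← R3 + 5·R1.
R2 ← R2 / (18/5).
R1 ← R1 − 4/5·R2.
R3 ← R3 − 10·R2.
R3 ← R3 / (-1/3).
R1 ← R1 + 2/3·R3.
R2 ← R2 + 1/6·R3.
Reading off the reduced rows gives p = 7/4, q = 5/2, r = -8/3.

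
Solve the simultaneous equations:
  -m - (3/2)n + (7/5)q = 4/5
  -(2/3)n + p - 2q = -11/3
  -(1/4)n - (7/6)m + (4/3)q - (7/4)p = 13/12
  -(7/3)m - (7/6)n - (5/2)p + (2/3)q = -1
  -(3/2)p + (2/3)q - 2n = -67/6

Row-reduce:
R1 ← R1 / (-1).
R3 ← R3 + 7/6·R1.
R4 ← R4 + 7/3·R1.
R2 ← R2 / (-2/3).
R1 ← R1 − 3/2·R2.
R3 ← R3 − 3/2·R2.
R4 ← R4 − 7/3·R2.
R5 ← R5 + 2·R2.
R3 ← R3 / (1/2).
R1 ← R1 − 9/4·R3.
R2 ← R2 + 3/2·R3.
R4 ← R4 − 1·R3.
R5 ← R5 + 9/2·R3.
Swap R4 and R5.
R4 ← R4 / (-548/15).
R1 ← R1 − 157/10·R4.
R2 ← R2 + 57/5·R4.
R3 ← R3 + 48/5·R4.
Row 5 reduces to 0 = 1/2, a contradiction. The system is inconsistent.

no solution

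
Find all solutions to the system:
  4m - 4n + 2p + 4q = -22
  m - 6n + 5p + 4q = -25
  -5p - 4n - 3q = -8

infinitely many solutions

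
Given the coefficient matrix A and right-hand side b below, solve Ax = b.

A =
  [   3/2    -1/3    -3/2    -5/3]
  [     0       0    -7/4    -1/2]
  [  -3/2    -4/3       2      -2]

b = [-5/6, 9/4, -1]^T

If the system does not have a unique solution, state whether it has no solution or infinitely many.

infinitely many solutions

Row-reduce:
R1 ← R1 / (3/2).
R3 ← R3 + 3/2·R1.
Swap R2 and R3.
R2 ← R2 / (-5/3).
R1 ← R1 + 2/9·R2.
R3 ← R3 / (-7/4).
R1 ← R1 + 16/15·R3.
R2 ← R2 + 3/10·R3.
Rank is 3 with 4 unknowns, leaving x_4 free.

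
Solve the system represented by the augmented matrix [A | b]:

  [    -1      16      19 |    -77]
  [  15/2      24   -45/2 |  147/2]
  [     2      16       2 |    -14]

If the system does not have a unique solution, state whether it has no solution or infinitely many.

infinitely many solutions

Row-reduce:
R1 ← R1 / (-1).
R2 ← R2 − 15/2·R1.
R3 ← R3 − 2·R1.
R2 ← R2 / (144).
R1 ← R1 + 16·R2.
R3 ← R3 − 48·R2.
Rank is 2 with 3 unknowns, leaving x_3 free.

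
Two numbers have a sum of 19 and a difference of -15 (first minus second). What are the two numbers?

first number: 2, second number: 17

Let x = first number, y = second number.
  x + y = 19
  x - y = -15
Row-reduce the augmented matrix:
R2 ← R2 − 1·R1.
R2 ← R2 / (-2).
R1 ← R1 − 1·R2.
Reading off the reduced rows gives x = 2, y = 17.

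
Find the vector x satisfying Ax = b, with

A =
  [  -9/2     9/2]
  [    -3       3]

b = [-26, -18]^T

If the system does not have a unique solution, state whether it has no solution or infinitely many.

no solution

Row-reduce:
R1 ← R1 / (-9/2).
R2 ← R2 + 3·R1.
Row 2 reduces to 0 = -2/3, a contradiction. The system is inconsistent.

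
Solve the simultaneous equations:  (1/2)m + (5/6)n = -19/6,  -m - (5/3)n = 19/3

infinitely many solutions

Row-reduce:
R1 ← R1 / (1/2).
R2 ← R2 + 1·R1.
Rank is 1 with 2 unknowns, leaving n free.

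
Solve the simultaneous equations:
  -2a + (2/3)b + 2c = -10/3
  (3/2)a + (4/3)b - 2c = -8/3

Row-reduce:
R1 ← R1 / (-2).
R2 ← R2 − 3/2·R1.
R2 ← R2 / (11/6).
R1 ← R1 + 1/3·R2.
Rank is 2 with 3 unknowns, leaving c free.

infinitely many solutions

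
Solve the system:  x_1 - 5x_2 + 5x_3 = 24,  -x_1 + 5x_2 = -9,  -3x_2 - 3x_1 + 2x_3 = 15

Row-reduce the augmented matrix:
R2 ← R2 + 1·R1.
R3 ← R3 + 3·R1.
Swap R2 and R3.
R2 ← R2 / (-18).
R1 ← R1 + 5·R2.
R3 ← R3 / (5).
R1 ← R1 − 5/18·R3.
R2 ← R2 + 17/18·R3.
Reading off the reduced rows gives x_1 = -1, x_2 = -2, x_3 = 3.

x_1 = -1, x_2 = -2, x_3 = 3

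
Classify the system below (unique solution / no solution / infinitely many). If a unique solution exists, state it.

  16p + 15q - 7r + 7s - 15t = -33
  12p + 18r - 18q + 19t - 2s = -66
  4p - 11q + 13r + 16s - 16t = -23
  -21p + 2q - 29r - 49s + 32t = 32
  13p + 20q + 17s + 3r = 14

Row-reduce:
R1 ← R1 / (16).
R2 ← R2 − 12·R1.
R3 ← R3 − 4·R1.
R4 ← R4 + 21·R1.
R5 ← R5 − 13·R1.
R2 ← R2 / (-117/4).
R1 ← R1 − 15/16·R2.
R3 ← R3 + 59/4·R2.
R4 ← R4 − 347/16·R2.
R5 ← R5 − 125/16·R2.
R3 ← R3 / (118/39).
R1 ← R1 − 4/13·R3.
R2 ← R2 + 31/39·R3.
R4 ← R4 + 817/39·R3.
R5 ← R5 − 581/39·R3.
R4 ← R4 / (9297/118).
R1 ← R1 + 286/177·R4.
R2 ← R2 − 1753/354·R4.
R3 ← R3 − 2095/354·R4.
R5 ← R5 + 9297/118·R4.
Rank is 4 with 5 unknowns, leaving t free.

infinitely many solutions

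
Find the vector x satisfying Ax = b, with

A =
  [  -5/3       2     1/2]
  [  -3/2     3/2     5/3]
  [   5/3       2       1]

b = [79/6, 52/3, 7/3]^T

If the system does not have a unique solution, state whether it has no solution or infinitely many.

x_1 = -4, x_2 = 2, x_3 = 5

Row-reduce the augmented matrix:
R1 ← R1 / (-5/3).
R2 ← R2 + 3/2·R1.
R3 ← R3 − 5/3·R1.
R2 ← R2 / (-3/10).
R1 ← R1 + 6/5·R2.
R3 ← R3 − 4·R2.
R3 ← R3 / (319/18).
R1 ← R1 + 31/6·R3.
R2 ← R2 + 73/18·R3.
Reading off the reduced rows gives x_1 = -4, x_2 = 2, x_3 = 5.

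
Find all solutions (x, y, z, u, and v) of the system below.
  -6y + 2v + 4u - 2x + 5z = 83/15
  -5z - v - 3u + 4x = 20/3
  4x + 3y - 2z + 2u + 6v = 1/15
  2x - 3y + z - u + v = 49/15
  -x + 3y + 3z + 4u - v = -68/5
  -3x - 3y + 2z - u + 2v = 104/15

x = -1, y = -11/5, z = -7/3, u = 0, v = 1

Row-reduce the augmented matrix:
R1 ← R1 / (-2).
R2 ← R2 − 4·R1.
R3 ← R3 − 4·R1.
R4 ← R4 − 2·R1.
R5 ← R5 + 1·R1.
R6 ← R6 + 3·R1.
R2 ← R2 / (-12).
R1 ← R1 − 3·R2.
R3 ← R3 + 9·R2.
R4 ← R4 + 9·R2.
R5 ← R5 − 6·R2.
R6 ← R6 − 6·R2.
R3 ← R3 / (17/4).
R1 ← R1 + 5/4·R3.
R2 ← R2 + 5/12·R3.
R4 ← R4 − 9/4·R3.
R5 ← R5 − 3·R3.
R6 ← R6 + 3·R3.
R4 ← R4 / (-69/17).
R1 ← R1 − 37/34·R4.
R2 ← R2 − 10/51·R4.
R3 ← R3 − 25/17·R4.
R5 ← R5 − 3/34·R4.
R6 ← R6 + 3/34·R4.
R5 ← R5 / (-139/23).
R1 ← R1 − 26/23·R5.
R2 ← R2 − 8/23·R5.
R3 ← R3 − 14/23·R5.
R4 ← R4 − 19/23·R5.
R6 ← R6 − 139/23·R5.
R6 reduces to 0 = 0, so the extra equation is consistent.
Reading off the reduced rows gives x = -1, y = -11/5, z = -7/3, u = 0, v = 1.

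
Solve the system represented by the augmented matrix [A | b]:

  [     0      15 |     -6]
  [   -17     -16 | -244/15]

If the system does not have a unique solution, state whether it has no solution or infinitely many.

x_1 = 4/3, x_2 = -2/5

Row-reduce the augmented matrix:
Swap R1 and R2.
R1 ← R1 / (-17).
R2 ← R2 / (15).
R1 ← R1 − 16/17·R2.
Reading off the reduced rows gives x_1 = 4/3, x_2 = -2/5.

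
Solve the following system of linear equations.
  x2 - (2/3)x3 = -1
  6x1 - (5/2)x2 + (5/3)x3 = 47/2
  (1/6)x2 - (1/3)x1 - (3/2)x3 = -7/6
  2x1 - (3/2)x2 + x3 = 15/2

no solution

Row-reduce:
Swap R1 and R2.
R1 ← R1 / (6).
R3 ← R3 + 1/3·R1.
R4 ← R4 − 2·R1.
R1 ← R1 + 5/12·R2.
R3 ← R3 − 1/36·R2.
R4 ← R4 + 2/3·R2.
R3 ← R3 / (-25/18).
R2 ← R2 + 2/3·R3.
Row 4 reduces to 0 = -1, a contradiction. The system is inconsistent.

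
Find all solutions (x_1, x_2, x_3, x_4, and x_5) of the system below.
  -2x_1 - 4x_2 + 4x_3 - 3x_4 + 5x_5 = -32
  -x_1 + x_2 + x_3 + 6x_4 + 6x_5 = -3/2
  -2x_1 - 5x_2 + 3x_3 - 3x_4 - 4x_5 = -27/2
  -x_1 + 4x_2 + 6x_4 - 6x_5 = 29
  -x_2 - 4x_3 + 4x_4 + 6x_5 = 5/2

x_1 = 1, x_2 = 3/2, x_3 = -2, x_4 = 2, x_5 = -2

Row-reduce the augmented matrix:
R1 ← R1 / (-2).
R2 ← R2 + 1·R1.
R3 ← R3 + 2·R1.
R4 ← R4 + 1·R1.
R2 ← R2 / (3).
R1 ← R1 − 2·R2.
R3 ← R3 + 1·R2.
R4 ← R4 − 6·R2.
R5 ← R5 + 1·R2.
R3 ← R3 / (-4/3).
R1 ← R1 + 4/3·R3.
R2 ← R2 + 1/3·R3.
R5 ← R5 + 13/3·R3.
R4 ← R4 / (-15/2).
R1 ← R1 + 6·R4.
R2 ← R2 − 15/8·R4.
R3 ← R3 + 15/8·R4.
R5 ← R5 + 13/8·R4.
R5 ← R5 / (2159/60).
R1 ← R1 − 77/5·R5.
R2 ← R2 + 3/4·R5.
R3 ← R3 − 39/4·R5.
R4 ← R4 − 31/15·R5.
Reading off the reduced rows gives x_1 = 1, x_2 = 3/2, x_3 = -2, x_4 = 2, x_5 = -2.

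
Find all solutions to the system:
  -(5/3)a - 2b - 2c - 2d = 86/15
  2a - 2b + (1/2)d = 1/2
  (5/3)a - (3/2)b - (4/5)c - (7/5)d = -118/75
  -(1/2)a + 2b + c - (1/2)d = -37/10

Row-reduce the augmented matrix:
R1 ← R1 / (-5/3).
R2 ← R2 − 2·R1.
R3 ← R3 − 5/3·R1.
R4 ← R4 + 1/2·R1.
R2 ← R2 / (-22/5).
R1 ← R1 − 6/5·R2.
R3 ← R3 + 7/2·R2.
R4 ← R4 − 13/5·R2.
R3 ← R3 / (-49/55).
R1 ← R1 − 6/11·R3.
R2 ← R2 − 6/11·R3.
R4 ← R4 − 2/11·R3.
R4 ← R4 / (-69/49).
R1 ← R1 + 93/196·R4.
R2 ← R2 + 71/98·R4.
R3 ← R3 − 831/392·R4.
Reading off the reduced rows gives a = -2, b = -2, c = -1/5, d = 1.

a = -2, b = -2, c = -1/5, d = 1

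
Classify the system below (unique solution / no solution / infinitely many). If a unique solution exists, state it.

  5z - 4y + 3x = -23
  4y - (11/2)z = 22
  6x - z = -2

Row-reduce:
R1 ← R1 / (3).
R3 ← R3 − 6·R1.
R2 ← R2 / (4).
R1 ← R1 + 4/3·R2.
R3 ← R3 − 8·R2.
Rank is 2 with 3 unknowns, leaving z free.

infinitely many solutions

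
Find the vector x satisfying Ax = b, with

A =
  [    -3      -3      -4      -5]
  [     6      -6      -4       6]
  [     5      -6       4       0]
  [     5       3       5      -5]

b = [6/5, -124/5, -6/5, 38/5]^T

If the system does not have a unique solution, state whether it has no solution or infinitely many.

Row-reduce the augmented matrix:
R1 ← R1 / (-3).
R2 ← R2 − 6·R1.
R3 ← R3 − 5·R1.
R4 ← R4 − 5·R1.
R2 ← R2 / (-12).
R1 ← R1 − 1·R2.
R3 ← R3 + 11·R2.
R4 ← R4 + 2·R2.
R3 ← R3 / (25/3).
R1 ← R1 − 1/3·R3.
R2 ← R2 − 1·R3.
R4 ← R4 − 1/3·R3.
R4 ← R4 / (-312/25).
R1 ← R1 − 38/25·R4.
R2 ← R2 − 67/75·R4.
R3 ← R3 + 14/25·R4.
Reading off the reduced rows gives x_1 = -8/5, x_2 = 1/5, x_3 = 2, x_4 = -1.

x_1 = -8/5, x_2 = 1/5, x_3 = 2, x_4 = -1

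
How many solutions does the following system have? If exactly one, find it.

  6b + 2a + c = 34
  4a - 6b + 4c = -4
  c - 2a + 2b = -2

a = 5, b = 4, c = 0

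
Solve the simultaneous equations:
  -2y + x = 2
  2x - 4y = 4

infinitely many solutions

Row-reduce:
R2 ← R2 − 2·R1.
Rank is 1 with 2 unknowns, leaving y free.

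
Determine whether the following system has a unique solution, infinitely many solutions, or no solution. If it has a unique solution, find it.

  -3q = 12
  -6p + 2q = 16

Row-reduce the augmented matrix:
Swap R1 and R2.
R1 ← R1 / (-6).
R2 ← R2 / (-3).
R1 ← R1 + 1/3·R2.
Reading off the reduced rows gives p = -4, q = -4.

p = -4, q = -4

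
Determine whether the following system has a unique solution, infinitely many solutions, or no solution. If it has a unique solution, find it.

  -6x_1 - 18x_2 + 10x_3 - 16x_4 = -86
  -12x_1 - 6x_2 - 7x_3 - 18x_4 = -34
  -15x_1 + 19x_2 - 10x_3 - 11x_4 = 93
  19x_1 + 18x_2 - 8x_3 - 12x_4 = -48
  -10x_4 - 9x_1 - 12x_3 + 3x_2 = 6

no solution

Row-reduce:
R1 ← R1 / (-6).
R2 ← R2 + 12·R1.
R3 ← R3 + 15·R1.
R4 ← R4 − 19·R1.
R5 ← R5 + 9·R1.
R2 ← R2 / (30).
R1 ← R1 − 3·R2.
R3 ← R3 − 64·R2.
R4 ← R4 + 39·R2.
R5 ← R5 − 30·R2.
R3 ← R3 / (113/5).
R1 ← R1 − 31/30·R3.
R2 ← R2 + 9/10·R3.
R4 ← R4 + 343/30·R3.
R4 ← R4 / (-91337/2034).
R1 ← R1 − 2657/2034·R4.
R2 ← R2 − 293/678·R4.
R3 ← R3 + 13/339·R4.
Row 5 reduces to 0 = -3, a contradiction. The system is inconsistent.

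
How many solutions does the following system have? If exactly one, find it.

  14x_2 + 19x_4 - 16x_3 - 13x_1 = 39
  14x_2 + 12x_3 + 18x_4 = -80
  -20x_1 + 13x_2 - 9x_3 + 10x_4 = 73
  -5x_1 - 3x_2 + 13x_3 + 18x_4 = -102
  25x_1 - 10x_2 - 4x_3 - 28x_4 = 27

Row-reduce:
R1 ← R1 / (-13).
R3 ← R3 + 20·R1.
R4 ← R4 + 5·R1.
R5 ← R5 − 25·R1.
R2 ← R2 / (14).
R1 ← R1 + 14/13·R2.
R3 ← R3 + 111/13·R2.
R4 ← R4 + 109/13·R2.
R5 ← R5 − 220/13·R2.
R3 ← R3 / (2087/91).
R1 ← R1 − 28/13·R3.
R2 ← R2 − 6/7·R3.
R4 ← R4 − 2397/91·R3.
R5 ← R5 + 4484/91·R3.
R4 ← R4 / (64595/2087).
R1 ← R1 − 1457/2087·R4.
R2 ← R2 − 3327/2087·R4.
R3 ← R3 + 751/2087·R4.
R5 ← R5 + 64595/2087·R4.
Row 5 reduces to 0 = -2, a contradiction. The system is inconsistent.

no solution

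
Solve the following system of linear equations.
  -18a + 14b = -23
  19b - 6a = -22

a = 1/2, b = -1

Row-reduce the augmented matrix:
R1 ← R1 / (-18).
R2 ← R2 + 6·R1.
R2 ← R2 / (43/3).
R1 ← R1 + 7/9·R2.
Reading off the reduced rows gives a = 1/2, b = -1.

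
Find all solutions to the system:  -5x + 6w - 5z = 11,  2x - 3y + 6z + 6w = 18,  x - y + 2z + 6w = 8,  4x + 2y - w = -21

Row-reduce the augmented matrix:
R1 ← R1 / (-5).
R2 ← R2 − 2·R1.
R3 ← R3 − 1·R1.
R4 ← R4 − 4·R1.
R2 ← R2 / (-3).
R3 ← R3 + 1·R2.
R4 ← R4 − 2·R2.
R3 ← R3 / (-1/3).
R1 ← R1 − 1·R3.
R2 ← R2 + 4/3·R3.
R4 ← R4 + 4/3·R3.
R4 ← R4 / (-41/5).
R1 ← R1 − 12·R4.
R2 ← R2 + 102/5·R4.
R3 ← R3 + 66/5·R4.
Reading off the reduced rows gives x = -6, y = 2, z = 5, w = 1.

x = -6, y = 2, z = 5, w = 1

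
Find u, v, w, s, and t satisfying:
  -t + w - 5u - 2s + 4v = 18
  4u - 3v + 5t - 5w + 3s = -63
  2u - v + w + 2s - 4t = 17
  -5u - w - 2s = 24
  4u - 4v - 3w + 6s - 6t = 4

u = -4, v = -5, w = 4, s = -4, t = -6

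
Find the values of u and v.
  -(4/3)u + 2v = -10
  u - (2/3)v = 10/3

From equation 2: u = 10/3 + 2/3·v.
Substitute into equation 1 and solve: v = -5.
Then u = 0.

u = 0, v = -5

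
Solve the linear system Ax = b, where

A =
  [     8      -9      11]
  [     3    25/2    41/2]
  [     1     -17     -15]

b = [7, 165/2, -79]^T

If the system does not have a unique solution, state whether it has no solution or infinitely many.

infinitely many solutions

Row-reduce:
R1 ← R1 / (8).
R2 ← R2 − 3·R1.
R3 ← R3 − 1·R1.
R2 ← R2 / (127/8).
R1 ← R1 + 9/8·R2.
R3 ← R3 + 127/8·R2.
Rank is 2 with 3 unknowns, leaving x_3 free.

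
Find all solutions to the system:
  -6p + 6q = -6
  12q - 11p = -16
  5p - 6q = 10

p = -4, q = -5

Row-reduce the augmented matrix:
R1 ← R1 / (-6).
R2 ← R2 + 11·R1.
R3 ← R3 − 5·R1.
R1 ← R1 + 1·R2.
R3 ← R3 + 1·R2.
R3 reduces to 0 = 0, so the extra equation is consistent.
Reading off the reduced rows gives p = -4, q = -5.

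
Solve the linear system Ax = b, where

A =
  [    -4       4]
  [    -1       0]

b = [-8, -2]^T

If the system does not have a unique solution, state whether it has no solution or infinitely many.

x_1 = 2, x_2 = 0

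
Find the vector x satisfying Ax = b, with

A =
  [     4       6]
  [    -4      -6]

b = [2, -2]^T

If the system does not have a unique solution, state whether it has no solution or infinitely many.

Row-reduce:
R1 ← R1 / (4).
R2 ← R2 + 4·R1.
Rank is 1 with 2 unknowns, leaving x_2 free.

infinitely many solutions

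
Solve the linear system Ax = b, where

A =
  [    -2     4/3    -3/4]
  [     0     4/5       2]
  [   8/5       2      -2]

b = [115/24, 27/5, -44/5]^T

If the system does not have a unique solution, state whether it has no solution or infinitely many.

x_1 = -3, x_2 = 1/2, x_3 = 5/2

Row-reduce the augmented matrix:
R1 ← R1 / (-2).
R3 ← R3 − 8/5·R1.
R2 ← R2 / (4/5).
R1 ← R1 + 2/3·R2.
R3 ← R3 − 46/15·R2.
R3 ← R3 / (-154/15).
R1 ← R1 − 49/24·R3.
R2 ← R2 − 5/2·R3.
Reading off the reduced rows gives x_1 = -3, x_2 = 1/2, x_3 = 5/2.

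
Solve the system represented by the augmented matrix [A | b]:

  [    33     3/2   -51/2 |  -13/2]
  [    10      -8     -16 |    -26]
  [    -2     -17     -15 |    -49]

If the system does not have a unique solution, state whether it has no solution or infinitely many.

no solution

Row-reduce:
R1 ← R1 / (33).
R2 ← R2 − 10·R1.
R3 ← R3 + 2·R1.
R2 ← R2 / (-93/11).
R1 ← R1 − 1/22·R2.
R3 ← R3 + 186/11·R2.
Row 3 reduces to 0 = -4/3, a contradiction. The system is inconsistent.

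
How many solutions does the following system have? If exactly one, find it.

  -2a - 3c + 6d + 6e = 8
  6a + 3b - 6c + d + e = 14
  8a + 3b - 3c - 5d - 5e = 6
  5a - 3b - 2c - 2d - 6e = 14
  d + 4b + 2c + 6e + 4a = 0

Row-reduce:
R1 ← R1 / (-2).
R2 ← R2 − 6·R1.
R3 ← R3 − 8·R1.
R4 ← R4 − 5·R1.
R5 ← R5 − 4·R1.
R2 ← R2 / (3).
R3 ← R3 − 3·R2.
R4 ← R4 + 3·R2.
R5 ← R5 − 4·R2.
Swap R3 and R4.
R3 ← R3 / (-49/2).
R1 ← R1 − 3/2·R3.
R2 ← R2 + 5·R3.
R5 ← R5 − 16·R3.
Swap R4 and R5.
R4 ← R4 / (1259/147).
R1 ← R1 + 51/49·R4.
R2 ← R2 + 29/147·R4.
R3 ← R3 + 64/49·R4.
Rank is 4 with 5 unknowns, leaving e free.

infinitely many solutions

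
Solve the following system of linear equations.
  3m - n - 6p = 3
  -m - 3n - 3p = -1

Row-reduce:
R1 ← R1 / (3).
R2 ← R2 + 1·R1.
R2 ← R2 / (-10/3).
R1 ← R1 + 1/3·R2.
Rank is 2 with 3 unknowns, leaving p free.

infinitely many solutions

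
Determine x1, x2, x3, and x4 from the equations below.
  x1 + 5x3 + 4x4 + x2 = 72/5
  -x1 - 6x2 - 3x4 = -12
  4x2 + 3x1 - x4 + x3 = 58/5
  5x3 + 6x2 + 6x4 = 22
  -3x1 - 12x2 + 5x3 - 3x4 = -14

x1 = 6/5, x2 = 8/5, x3 = 2, x4 = 2/5

Row-reduce the augmented matrix:
R2 ← R2 + 1·R1.
R3 ← R3 − 3·R1.
R5 ← R5 + 3·R1.
R2 ← R2 / (-5).
R1 ← R1 − 1·R2.
R3 ← R3 − 1·R2.
R4 ← R4 − 6·R2.
R5 ← R5 + 9·R2.
R3 ← R3 / (-13).
R1 ← R1 − 6·R3.
R2 ← R2 + 1·R3.
R4 ← R4 − 11·R3.
R5 ← R5 − 11·R3.
R4 ← R4 / (-236/65).
R1 ← R1 + 111/65·R4.
R2 ← R2 − 51/65·R4.
R3 ← R3 − 64/65·R4.
R5 ← R5 + 236/65·R4.
R5 reduces to 0 = 0, so the extra equation is consistent.
Reading off the reduced rows gives x1 = 6/5, x2 = 8/5, x3 = 2, x4 = 2/5.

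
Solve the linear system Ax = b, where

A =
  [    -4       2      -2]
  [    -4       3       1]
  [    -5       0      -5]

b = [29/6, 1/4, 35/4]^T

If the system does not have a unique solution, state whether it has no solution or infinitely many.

Row-reduce the augmented matrix:
R1 ← R1 / (-4).
R2 ← R2 + 4·R1.
R3 ← R3 + 5·R1.
R1 ← R1 + 1/2·R2.
R3 ← R3 + 5/2·R2.
R3 ← R3 / (5).
R1 ← R1 − 2·R3.
R2 ← R2 − 3·R3.
Reading off the reduced rows gives x_1 = 0, x_2 = 2/3, x_3 = -7/4.

x_1 = 0, x_2 = 2/3, x_3 = -7/4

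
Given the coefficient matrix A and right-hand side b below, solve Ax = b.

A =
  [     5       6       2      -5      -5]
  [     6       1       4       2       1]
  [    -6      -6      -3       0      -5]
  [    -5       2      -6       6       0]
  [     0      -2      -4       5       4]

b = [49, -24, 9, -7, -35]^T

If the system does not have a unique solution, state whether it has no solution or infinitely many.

Row-reduce the augmented matrix:
R1 ← R1 / (5).
R2 ← R2 − 6·R1.
R3 ← R3 + 6·R1.
R4 ← R4 + 5·R1.
R2 ← R2 / (-31/5).
R1 ← R1 − 6/5·R2.
R3 ← R3 − 6/5·R2.
R4 ← R4 − 8·R2.
R5 ← R5 + 2·R2.
R3 ← R3 / (-9/31).
R1 ← R1 − 22/31·R3.
R2 ← R2 + 8/31·R3.
R4 ← R4 + 60/31·R3.
R5 ← R5 + 140/31·R3.
R4 ← R4 / (41).
R1 ← R1 + 31/3·R4.
R2 ← R2 − 8/3·R4.
R3 ← R3 − 46/3·R4.
R5 ← R5 − 215/3·R4.
R5 ← R5 / (97/3).
R1 ← R1 + 6·R5.
R2 ← R2 − 3·R5.
R3 ← R3 − 23/3·R5.
R4 ← R4 − 5/3·R5.
Reading off the reduced rows gives x_1 = -1, x_2 = 3, x_3 = -2, x_4 = -5, x_5 = -3.

x_1 = -1, x_2 = 3, x_3 = -2, x_4 = -5, x_5 = -3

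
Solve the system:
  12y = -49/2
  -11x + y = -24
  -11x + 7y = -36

no solution

Row-reduce:
Swap R1 and R2.
R1 ← R1 / (-11).
R3 ← R3 + 11·R1.
R2 ← R2 / (12).
R1 ← R1 + 1/11·R2.
R3 ← R3 − 6·R2.
Row 3 reduces to 0 = 1/4, a contradiction. The system is inconsistent.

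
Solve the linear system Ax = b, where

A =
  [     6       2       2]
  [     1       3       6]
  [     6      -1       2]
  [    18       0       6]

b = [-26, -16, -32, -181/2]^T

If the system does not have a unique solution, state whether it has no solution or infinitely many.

Row-reduce:
R1 ← R1 / (6).
R2 ← R2 − 1·R1.
R3 ← R3 − 6·R1.
R4 ← R4 − 18·R1.
R2 ← R2 / (8/3).
R1 ← R1 − 1/3·R2.
R3 ← R3 + 3·R2.
R4 ← R4 + 6·R2.
R3 ← R3 / (51/8).
R1 ← R1 + 3/8·R3.
R2 ← R2 − 17/8·R3.
R4 ← R4 − 51/4·R3.
Row 4 reduces to 0 = -1/2, a contradiction. The system is inconsistent.

no solution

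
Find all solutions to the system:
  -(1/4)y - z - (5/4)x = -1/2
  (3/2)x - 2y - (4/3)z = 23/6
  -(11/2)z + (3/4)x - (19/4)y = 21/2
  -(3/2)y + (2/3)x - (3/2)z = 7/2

Row-reduce:
R1 ← R1 / (-5/4).
R2 ← R2 − 3/2·R1.
R3 ← R3 − 3/4·R1.
R4 ← R4 − 2/3·R1.
R2 ← R2 / (-23/10).
R1 ← R1 − 1/5·R2.
R3 ← R3 + 49/10·R2.
R4 ← R4 + 49/30·R2.
R3 ← R3 / (-97/138).
R1 ← R1 − 40/69·R3.
R2 ← R2 − 76/69·R3.
R4 ← R4 + 97/414·R3.
Row 4 reduces to 0 = -1/6, a contradiction. The system is inconsistent.

no solution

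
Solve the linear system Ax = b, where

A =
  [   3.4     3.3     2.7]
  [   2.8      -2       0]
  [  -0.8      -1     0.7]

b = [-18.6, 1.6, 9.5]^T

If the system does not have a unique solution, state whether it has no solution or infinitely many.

x_1 = -3, x_2 = -5, x_3 = 3

Row-reduce the augmented matrix:
R1 ← R1 / (17/5).
R2 ← R2 − 14/5·R1.
R3 ← R3 + 4/5·R1.
R2 ← R2 / (-401/85).
R1 ← R1 − 33/34·R2.
R3 ← R3 + 19/85·R2.
R3 ← R3 / (5777/4010).
R1 ← R1 − 135/401·R3.
R2 ← R2 − 189/401·R3.
Reading off the reduced rows gives x_1 = -3, x_2 = -5, x_3 = 3.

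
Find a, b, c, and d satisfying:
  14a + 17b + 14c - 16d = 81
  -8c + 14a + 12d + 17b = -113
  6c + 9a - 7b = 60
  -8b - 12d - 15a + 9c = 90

Row-reduce the augmented matrix:
R1 ← R1 / (14).
R2 ← R2 − 14·R1.
R3 ← R3 − 9·R1.
R4 ← R4 + 15·R1.
Swap R2 and R3.
R2 ← R2 / (-251/14).
R1 ← R1 − 17/14·R2.
R4 ← R4 − 143/14·R2.
R3 ← R3 / (-22).
R1 ← R1 − 200/251·R3.
R2 ← R2 − 42/251·R3.
R4 ← R4 − 5595/251·R3.
R4 ← R4 / (14046/2761).
R1 ← R1 − 1568/2761·R4.
R2 ← R2 + 996/2761·R4.
R3 ← R3 + 14/11·R4.
Reading off the reduced rows gives a = 1, b = -3, c = 5, d = -3.

a = 1, b = -3, c = 5, d = -3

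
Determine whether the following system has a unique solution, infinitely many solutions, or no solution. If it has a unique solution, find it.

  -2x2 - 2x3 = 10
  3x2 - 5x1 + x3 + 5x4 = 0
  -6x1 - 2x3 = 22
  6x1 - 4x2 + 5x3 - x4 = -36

Row-reduce the augmented matrix:
Swap R1 and R2.
R1 ← R1 / (-5).
R3 ← R3 + 6·R1.
R4 ← R4 − 6·R1.
R2 ← R2 / (-2).
R1 ← R1 + 3/5·R2.
R3 ← R3 + 18/5·R2.
R4 ← R4 + 2/5·R2.
R3 ← R3 / (2/5).
R1 ← R1 − 2/5·R3.
R2 ← R2 − 1·R3.
R4 ← R4 − 33/5·R3.
R4 ← R4 / (104).
R1 ← R1 − 5·R4.
R2 ← R2 − 15·R4.
R3 ← R3 + 15·R4.
Reading off the reduced rows gives x1 = -2, x2 = 0, x3 = -5, x4 = -1.

x1 = -2, x2 = 0, x3 = -5, x4 = -1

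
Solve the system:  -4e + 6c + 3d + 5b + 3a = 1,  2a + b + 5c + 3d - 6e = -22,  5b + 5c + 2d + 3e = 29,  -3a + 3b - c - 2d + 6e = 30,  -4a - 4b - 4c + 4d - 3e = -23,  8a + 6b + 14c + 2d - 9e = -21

a = 2, b = 3, c = -1, d = 2, e = 5

Row-reduce the augmented matrix:
R1 ← R1 / (3).
R2 ← R2 − 2·R1.
R4 ← R4 + 3·R1.
R5 ← R5 + 4·R1.
R6 ← R6 − 8·R1.
R2 ← R2 / (-7/3).
R1 ← R1 − 5/3·R2.
R3 ← R3 − 5·R2.
R4 ← R4 − 8·R2.
R5 ← R5 − 8/3·R2.
R6 ← R6 + 22/3·R2.
R3 ← R3 / (50/7).
R1 ← R1 − 19/7·R3.
R2 ← R2 + 3/7·R3.
R4 ← R4 − 59/7·R3.
R5 ← R5 − 36/7·R3.
R6 ← R6 + 36/7·R3.
R4 ← R4 / (-23/50).
R1 ← R1 − 7/50·R4.
R2 ← R2 + 9/50·R4.
R3 ← R3 − 29/50·R4.
R5 ← R5 − 154/25·R4.
R6 ← R6 + 154/25·R4.
R5 ← R5 / (-1609/23).
R1 ← R1 + 81/23·R5.
R2 ← R2 − 68/23·R5.
R3 ← R3 + 145/23·R5.
R4 ← R4 − 227/23·R5.
R6 ← R6 − 1609/23·R5.
R6 reduces to 0 = 0, so the extra equation is consistent.
Reading off the reduced rows gives a = 2, b = 3, c = -1, d = 2, e = 5.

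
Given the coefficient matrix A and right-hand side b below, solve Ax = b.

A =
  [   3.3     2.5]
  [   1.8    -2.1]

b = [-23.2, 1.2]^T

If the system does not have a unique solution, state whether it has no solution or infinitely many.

Row-reduce the augmented matrix:
R1 ← R1 / (33/10).
R2 ← R2 − 9/5·R1.
R2 ← R2 / (-381/110).
R1 ← R1 − 25/33·R2.
Reading off the reduced rows gives x_1 = -4, x_2 = -4.

x_1 = -4, x_2 = -4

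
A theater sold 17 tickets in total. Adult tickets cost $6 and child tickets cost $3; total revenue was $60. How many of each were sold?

adult tickets: 3, child tickets: 14

Let a = adult tickets, c = child tickets.
  a + c = 17
  6a + 3c = 60
From equation 1: a = 17 − c.
Substitute into equation 2 and solve: c = 14.
Then a = 3.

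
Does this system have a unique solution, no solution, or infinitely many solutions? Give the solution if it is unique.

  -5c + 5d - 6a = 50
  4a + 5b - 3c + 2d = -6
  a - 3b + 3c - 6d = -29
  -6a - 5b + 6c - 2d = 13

Row-reduce the augmented matrix:
R1 ← R1 / (-6).
R2 ← R2 − 4·R1.
R3 ← R3 − 1·R1.
R4 ← R4 + 6·R1.
R2 ← R2 / (5).
R3 ← R3 + 3·R2.
R4 ← R4 + 5·R2.
R3 ← R3 / (-49/30).
R1 ← R1 − 5/6·R3.
R2 ← R2 + 19/15·R3.
R4 ← R4 − 14/3·R3.
R4 ← R4 / (-51/7).
R1 ← R1 + 90/49·R4.
R2 ← R2 − 127/49·R4.
R3 ← R3 − 59/49·R4.
Reading off the reduced rows gives a = -5, b = 1, c = -1, d = 3.

a = -5, b = 1, c = -1, d = 3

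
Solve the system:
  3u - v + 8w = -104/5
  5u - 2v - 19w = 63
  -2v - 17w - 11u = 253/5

u = 2/5, v = -2, w = -3

Row-reduce the augmented matrix:
R1 ← R1 / (3).
R2 ← R2 − 5·R1.
R3 ← R3 + 11·R1.
R2 ← R2 / (-1/3).
R1 ← R1 + 1/3·R2.
R3 ← R3 + 17/3·R2.
R3 ← R3 / (562).
R1 ← R1 − 35·R3.
R2 ← R2 − 97·R3.
Reading off the reduced rows gives u = 2/5, v = -2, w = -3.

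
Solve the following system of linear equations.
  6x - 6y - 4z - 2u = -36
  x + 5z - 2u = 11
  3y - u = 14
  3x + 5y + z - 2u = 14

Row-reduce the augmented matrix:
R1 ← R1 / (6).
R2 ← R2 − 1·R1.
R4 ← R4 − 3·R1.
R1 ← R1 + 1·R2.
R3 ← R3 − 3·R2.
R4 ← R4 − 8·R2.
R3 ← R3 / (-17).
R1 ← R1 − 5·R3.
R2 ← R2 − 17/3·R3.
R4 ← R4 + 127/3·R3.
R4 ← R4 / (121/51).
R1 ← R1 + 14/17·R4.
R2 ← R2 + 1/3·R4.
R3 ← R3 + 4/17·R4.
Reading off the reduced rows gives x = -4, y = 3, z = 1, u = -5.

x = -4, y = 3, z = 1, u = -5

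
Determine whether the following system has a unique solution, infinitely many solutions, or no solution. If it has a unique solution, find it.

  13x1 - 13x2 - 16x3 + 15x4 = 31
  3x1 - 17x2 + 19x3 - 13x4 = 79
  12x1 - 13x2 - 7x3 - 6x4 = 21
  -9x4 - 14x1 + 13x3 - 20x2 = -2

Row-reduce the augmented matrix:
R1 ← R1 / (13).
R2 ← R2 − 3·R1.
R3 ← R3 − 12·R1.
R4 ← R4 + 14·R1.
R2 ← R2 / (-14).
R1 ← R1 + 1·R2.
R3 ← R3 + 1·R2.
R4 ← R4 + 34·R2.
R3 ← R3 / (1119/182).
R1 ← R1 + 519/182·R3.
R2 ← R2 + 295/182·R3.
R4 ← R4 + 5400/91·R3.
R4 ← R4 / (-49633/373).
R1 ← R1 + 2361/373·R4.
R2 ← R2 + 4192/1119·R4.
R3 ← R3 + 3398/1119·R4.
Reading off the reduced rows gives x1 = 4, x2 = -1, x3 = 4, x4 = 2.

x1 = 4, x2 = -1, x3 = 4, x4 = 2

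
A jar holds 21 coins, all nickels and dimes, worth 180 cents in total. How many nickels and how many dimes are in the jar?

Let n = nickels, d = dimes.
  n + d = 21
  5n + 10d = 180
Row-reduce the augmented matrix:
R2 ← R2 − 5·R1.
R2 ← R2 / (5).
R1 ← R1 − 1·R2.
Reading off the reduced rows gives n = 6, d = 15.

nickels: 6, dimes: 15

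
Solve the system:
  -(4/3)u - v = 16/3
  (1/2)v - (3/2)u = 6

u = -4, v = 0

From equation 1: v = -16/3 − 4/3·u.
Substitute into equation 2 and solve: u = -4.
Then v = 0.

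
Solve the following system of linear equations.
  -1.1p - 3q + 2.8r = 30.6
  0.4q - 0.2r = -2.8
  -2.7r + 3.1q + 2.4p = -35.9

p = -4, q = -5, r = 4

Row-reduce the augmented matrix:
R1 ← R1 / (-11/10).
R3 ← R3 − 12/5·R1.
R2 ← R2 / (2/5).
R1 ← R1 − 30/11·R2.
R3 ← R3 + 379/110·R2.
R3 ← R3 / (371/220).
R1 ← R1 + 13/11·R3.
R2 ← R2 + 1/2·R3.
Reading off the reduced rows gives p = -4, q = -5, r = 4.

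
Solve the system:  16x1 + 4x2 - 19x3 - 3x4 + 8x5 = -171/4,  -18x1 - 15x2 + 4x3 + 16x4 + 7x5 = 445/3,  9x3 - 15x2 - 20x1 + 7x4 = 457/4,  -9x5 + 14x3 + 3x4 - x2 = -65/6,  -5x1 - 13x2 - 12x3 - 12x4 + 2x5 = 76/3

Row-reduce the augmented matrix:
R1 ← R1 / (16).
R2 ← R2 + 18·R1.
R3 ← R3 + 20·R1.
R5 ← R5 + 5·R1.
R2 ← R2 / (-21/2).
R1 ← R1 − 1/4·R2.
R3 ← R3 + 10·R2.
R4 ← R4 + 1·R2.
R5 ← R5 + 47/4·R2.
R3 ← R3 / (151/84).
R1 ← R1 + 269/168·R3.
R2 ← R2 − 139/84·R3.
R4 ← R4 − 1315/84·R3.
R5 ← R5 − 253/168·R3.
R4 ← R4 / (11809/151).
R1 ← R1 + 1163/151·R4.
R2 ← R2 − 1038/151·R4.
R3 ← R3 + 737/151·R4.
R5 ← R5 + 2977/151·R4.
R5 ← R5 / (-573/3374).
R1 ← R1 + 1109/3374·R5.
R2 ← R2 − 360/1687·R5.
R3 ← R3 + 1221/1687·R5.
R4 ← R4 − 757/1687·R5.
Reading off the reduced rows gives x1 = -3, x2 = -8/3, x3 = -3/4, x4 = 3, x5 = 4/3.

x1 = -3, x2 = -8/3, x3 = -3/4, x4 = 3, x5 = 4/3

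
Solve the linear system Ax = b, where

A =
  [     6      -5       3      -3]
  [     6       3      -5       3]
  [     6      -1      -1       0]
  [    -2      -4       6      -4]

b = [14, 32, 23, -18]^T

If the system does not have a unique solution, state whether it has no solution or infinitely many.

infinitely many solutions

Row-reduce:
R1 ← R1 / (6).
R2 ← R2 − 6·R1.
R3 ← R3 − 6·R1.
R4 ← R4 + 2·R1.
R2 ← R2 / (8).
R1 ← R1 + 5/6·R2.
R3 ← R3 − 4·R2.
R4 ← R4 + 17/3·R2.
Swap R3 and R4.
R3 ← R3 / (4/3).
R1 ← R1 + 1/3·R3.
R2 ← R2 + 1·R3.
Rank is 3 with 4 unknowns, leaving x_4 free.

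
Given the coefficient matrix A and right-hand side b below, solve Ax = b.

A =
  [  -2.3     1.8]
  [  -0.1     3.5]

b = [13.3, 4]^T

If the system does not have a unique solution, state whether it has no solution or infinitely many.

Row-reduce the augmented matrix:
R1 ← R1 / (-23/10).
R2 ← R2 + 1/10·R1.
R2 ← R2 / (787/230).
R1 ← R1 + 18/23·R2.
Reading off the reduced rows gives x_1 = -5, x_2 = 1.

x_1 = -5, x_2 = 1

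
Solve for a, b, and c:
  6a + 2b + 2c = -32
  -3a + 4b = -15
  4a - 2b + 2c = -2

a = -3, b = -6, c = -1

Row-reduce the augmented matrix:
R1 ← R1 / (6).
R2 ← R2 + 3·R1.
R3 ← R3 − 4·R1.
R2 ← R2 / (5).
R1 ← R1 − 1/3·R2.
R3 ← R3 + 10/3·R2.
R3 ← R3 / (4/3).
R1 ← R1 − 4/15·R3.
R2 ← R2 − 1/5·R3.
Reading off the reduced rows gives a = -3, b = -6, c = -1.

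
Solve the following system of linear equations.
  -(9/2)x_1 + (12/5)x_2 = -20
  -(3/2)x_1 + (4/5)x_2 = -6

Row-reduce:
R1 ← R1 / (-9/2).
R2 ← R2 + 3/2·R1.
Row 2 reduces to 0 = 2/3, a contradiction. The system is inconsistent.

no solution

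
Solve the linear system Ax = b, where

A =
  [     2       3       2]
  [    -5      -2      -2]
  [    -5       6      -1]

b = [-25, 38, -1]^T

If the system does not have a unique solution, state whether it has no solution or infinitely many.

Row-reduce the augmented matrix:
R1 ← R1 / (2).
R2 ← R2 + 5·R1.
R3 ← R3 + 5·R1.
R2 ← R2 / (11/2).
R1 ← R1 − 3/2·R2.
R3 ← R3 − 27/2·R2.
R3 ← R3 / (-37/11).
R1 ← R1 − 2/11·R3.
R2 ← R2 − 6/11·R3.
Reading off the reduced rows gives x_1 = -6, x_2 = -5, x_3 = 1.

x_1 = -6, x_2 = -5, x_3 = 1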